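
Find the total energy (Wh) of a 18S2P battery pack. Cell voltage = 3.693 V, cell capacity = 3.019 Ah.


E = Ns * Vcell * Np * Ccell = 18 * 3.693 * 2 * 3.019 = 401.4 Wh

401.4 Wh


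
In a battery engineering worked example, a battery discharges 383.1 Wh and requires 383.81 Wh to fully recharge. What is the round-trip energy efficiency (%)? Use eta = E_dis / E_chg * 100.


Round-trip efficiency = 383.1/383.81 * 100% = 99.82%

99.82%


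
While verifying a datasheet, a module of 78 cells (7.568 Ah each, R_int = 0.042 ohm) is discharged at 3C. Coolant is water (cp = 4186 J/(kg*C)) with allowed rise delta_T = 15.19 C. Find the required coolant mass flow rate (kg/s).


Step 1: I = 3 * 7.568 = 22.704 A
Step 2: Q_cell = I^2 * R = 22.704^2 * 0.042 = 21.65 W
Step 3: Q_total = 78 * 21.65 = 1688.7 W
Step 4: m_dot = Q_total / (cp * dT) = 1688.7 / (4186 * 15.19) = 0.02656 kg/s

0.02656 kg/s


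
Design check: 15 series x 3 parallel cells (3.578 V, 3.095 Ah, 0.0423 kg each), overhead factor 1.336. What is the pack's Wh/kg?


Step 1: V_pack = 15 * 3.578 = 53.67 V
Step 2: C_pack = 3 * 3.095 = 9.285 Ah
Step 3: E_pack = V_pack * C_pack = 53.67 * 9.285 = 498.33 Wh
Step 4: m_pack = 15 * 3 * 0.0423 * 1.336 = 2.5431 kg
Step 5: ED = E_pack / m_pack = 498.33 / 2.5431 = 196.0 Wh/kg

196.0 Wh/kg


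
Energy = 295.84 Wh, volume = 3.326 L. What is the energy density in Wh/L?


ED = E / V = 295.84 / 3.326 = 88.95 Wh/L

88.95 Wh/L


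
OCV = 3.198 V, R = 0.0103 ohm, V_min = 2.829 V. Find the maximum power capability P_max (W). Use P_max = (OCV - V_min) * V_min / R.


P_max = (OCV - V_min) * V_min / R = (3.198 - 2.829) * 2.829 / 0.0103 = 0.369 * 2.829 / 0.0103 = 101.3 W

101.3 W


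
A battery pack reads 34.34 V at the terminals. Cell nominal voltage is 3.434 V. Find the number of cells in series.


n = V_pack / V_cell = 34.34 / 3.434 = 10

10


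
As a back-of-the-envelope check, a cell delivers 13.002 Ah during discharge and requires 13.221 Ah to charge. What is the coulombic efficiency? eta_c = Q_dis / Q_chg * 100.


eta_c = Q_dis / Q_chg * 100 = 13.002 / 13.221 * 100 = 98.34%

98.34%


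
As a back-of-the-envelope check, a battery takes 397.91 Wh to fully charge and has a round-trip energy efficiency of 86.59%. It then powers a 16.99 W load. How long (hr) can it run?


Step 1: E_discharge = eta/100 * E_charge = 86.59/100 * 397.91 = 344.55 Wh
Step 2: t = E_discharge / P = 344.55 / 16.99 = 20.28 hr

20.28 hr


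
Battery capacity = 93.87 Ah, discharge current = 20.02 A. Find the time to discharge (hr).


Runtime = 93.87 Ah / 20.02 A = 4.689 hr

4.689 hr


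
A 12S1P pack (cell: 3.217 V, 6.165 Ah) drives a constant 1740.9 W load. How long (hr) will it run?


Step 1: E_pack = Ns * V_cell * Np * C_cell = 12 * 3.217 * 1 * 6.165 = 237.99 Wh
Step 2: t = E_pack / P = 237.99 / 1740.9 = 0.1367 hr

0.1367 hr


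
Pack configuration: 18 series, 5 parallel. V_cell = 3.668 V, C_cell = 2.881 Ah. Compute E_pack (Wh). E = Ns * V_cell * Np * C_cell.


V_pack = 18 * 3.668 = 66.024 V
C_pack = 5 * 2.881 = 14.405 Ah
E = V_pack * C_pack = 66.024 * 14.405 = 951.1 Wh

951.1 Wh


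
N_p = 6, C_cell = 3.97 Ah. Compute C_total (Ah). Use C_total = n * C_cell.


Parallel capacities add: 6 * 3.97 Ah = 23.82 Ah

23.82 Ah


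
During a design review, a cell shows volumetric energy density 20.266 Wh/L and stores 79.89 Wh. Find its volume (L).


V = E / ED = 79.89 / 20.266 = 3.942 L

3.942 L


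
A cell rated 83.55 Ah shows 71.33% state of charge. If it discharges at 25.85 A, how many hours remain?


Step 1: remaining = SOC/100 * C_total = 71.33/100 * 83.55 = 59.596 Ah
Step 2: t = remaining / I = 59.596 / 25.85 = 2.305 hr

2.305 hr


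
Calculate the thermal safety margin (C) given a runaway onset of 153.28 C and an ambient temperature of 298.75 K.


Convert: T_ambient = 298.75 K = 25.6 C
margin = 153.28 - 25.6 = 127.68 C

127.68 C


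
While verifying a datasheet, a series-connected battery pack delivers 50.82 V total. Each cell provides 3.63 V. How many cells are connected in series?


Rearranging: n = V_pack / V_cell = 50.82 / 3.63 = 14 cells

14


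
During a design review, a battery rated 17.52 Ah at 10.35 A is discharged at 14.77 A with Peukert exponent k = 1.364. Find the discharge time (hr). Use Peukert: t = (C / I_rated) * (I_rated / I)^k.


t_rated = C / I_rated = 17.52 / 10.35 = 1.6928 hr
(I_rated/I)^k = (0.70074)^1.364 = 0.61566
t = t_rated * (I_rated/I)^k = 1.6928 * 0.61566 = 1.042 hr

1.042 hr


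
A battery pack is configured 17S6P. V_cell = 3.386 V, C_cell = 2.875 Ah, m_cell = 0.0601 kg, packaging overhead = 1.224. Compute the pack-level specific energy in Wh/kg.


Step 1: V_pack = 17 * 3.386 = 57.562 V
Step 2: C_pack = 6 * 2.875 = 17.25 Ah
Step 3: E_pack = V_pack * C_pack = 57.562 * 17.25 = 992.94 Wh
Step 4: m_pack = 17 * 6 * 0.0601 * 1.224 = 7.5034 kg
Step 5: ED = E_pack / m_pack = 992.94 / 7.5034 = 132.3 Wh/kg

132.3 Wh/kg


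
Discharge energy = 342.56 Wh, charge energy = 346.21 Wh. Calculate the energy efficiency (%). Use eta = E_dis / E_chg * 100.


eta_e = E_dis / E_chg * 100 = 342.56 / 346.21 * 100 = 98.95%

98.95%


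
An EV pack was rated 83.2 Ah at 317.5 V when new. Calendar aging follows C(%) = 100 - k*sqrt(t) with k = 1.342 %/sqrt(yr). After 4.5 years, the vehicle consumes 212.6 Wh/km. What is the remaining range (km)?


Step 1: capacity retention = 100 - 1.342 * sqrt(4.5) = 100 - 1.342 * 2.1213 = 97.153%
Step 2: C_now = 83.2 * 97.153/100 = 80.831 Ah
Step 3: E_pack = V * C_now = 317.5 * 80.831 = 25664 Wh
Step 4: range = E_pack / consumption = 25664 / 212.6 = 120.7 km

120.7 km


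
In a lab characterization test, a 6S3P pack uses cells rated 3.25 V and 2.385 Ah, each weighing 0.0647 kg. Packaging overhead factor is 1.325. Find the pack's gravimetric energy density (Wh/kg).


Step 1: V_pack = 6 * 3.25 = 19.5 V
Step 2: C_pack = 3 * 2.385 = 7.155 Ah
Step 3: E_pack = V_pack * C_pack = 19.5 * 7.155 = 139.52 Wh
Step 4: m_pack = 6 * 3 * 0.0647 * 1.325 = 1.5431 kg
Step 5: ED = E_pack / m_pack = 139.52 / 1.5431 = 90.42 Wh/kg

90.42 Wh/kg


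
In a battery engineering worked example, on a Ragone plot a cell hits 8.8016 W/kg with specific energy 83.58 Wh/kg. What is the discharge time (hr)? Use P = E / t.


t = E / P = 83.58 / 8.8016 = 9.496 hr

9.496 hr


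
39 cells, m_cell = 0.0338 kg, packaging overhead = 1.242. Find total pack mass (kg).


m_pack = n * m_cell * overhead = 39 * 0.0338 * 1.242 = 1.637 kg

1.637 kg


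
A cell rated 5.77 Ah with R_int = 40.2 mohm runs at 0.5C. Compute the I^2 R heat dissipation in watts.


Convert: R = 40.2 mohm = 0.0402 ohm
Step 1: I = C_rate * capacity = 0.5 * 5.77 = 2.885 A
Step 2: Q = I^2 * R = 2.885^2 * 0.0402 = 8.3232 * 0.0402 = 0.3346 W

0.3346 W


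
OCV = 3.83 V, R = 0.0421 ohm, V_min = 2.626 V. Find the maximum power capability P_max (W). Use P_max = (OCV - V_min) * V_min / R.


dV = OCV - V_min = 1.204 V (so I_max = dV / R)
P_max = dV * V_min / R = 1.204 * 2.626 / 0.0421 = 75.10 W

75.10 W


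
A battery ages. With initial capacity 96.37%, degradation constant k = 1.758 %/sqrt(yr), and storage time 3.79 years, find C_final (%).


sqrt(t) = sqrt(3.79) = 1.9468
C_final = 96.37 - 1.758 * 1.9468 = 92.95%

92.95%


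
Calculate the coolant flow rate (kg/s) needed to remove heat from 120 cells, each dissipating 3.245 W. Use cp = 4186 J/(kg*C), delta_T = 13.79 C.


Q_total = 120 * 3.245 = 389.4 W
m_dot = Q_total / (cp * dT) = 389.4 / (4186 * 13.79) = 0.006746 kg/s

0.006746 kg/s


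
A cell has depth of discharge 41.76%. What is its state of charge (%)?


SOC = 100 - DOD = 100 - 41.76 = 58.24%

58.24%


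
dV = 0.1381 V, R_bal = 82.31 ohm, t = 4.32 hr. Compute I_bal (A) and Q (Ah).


I_bal = dV / R = 0.1381 / 82.31 = 0.0016778 A
Q = I_bal * t = 0.0016778 * 4.32 = 0.007248 Ah

I=0.0016778 A, Q=0.007248 Ah


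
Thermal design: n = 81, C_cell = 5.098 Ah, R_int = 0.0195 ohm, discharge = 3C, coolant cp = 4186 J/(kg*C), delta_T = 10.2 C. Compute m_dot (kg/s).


Step 1: I = 3 * 5.098 = 15.294 A
Step 2: Q_cell = I^2 * R = 15.294^2 * 0.0195 = 4.5612 W
Step 3: Q_total = 81 * 4.5612 = 369.46 W
Step 4: m_dot = Q_total / (cp * dT) = 369.46 / (4186 * 10.2) = 0.008653 kg/s

0.008653 kg/s


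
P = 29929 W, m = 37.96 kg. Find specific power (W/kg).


Specific power = 29929 W / 37.96 kg = 788.4 W/kg

788.4 W/kg


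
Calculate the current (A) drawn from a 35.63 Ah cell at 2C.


At 2C: I = 2 * 35.63 Ah = 71.26 A

71.26 A


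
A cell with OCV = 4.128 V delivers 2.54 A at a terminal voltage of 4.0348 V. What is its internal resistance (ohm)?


R = (OCV - V) / I = (4.128 - 4.0348) / 2.54 = 0.03669 ohm

0.03669 ohm


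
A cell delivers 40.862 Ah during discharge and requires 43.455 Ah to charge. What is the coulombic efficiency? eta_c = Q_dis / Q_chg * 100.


eta_c = Q_dis / Q_chg * 100 = 40.862 / 43.455 * 100 = 94.03%

94.03%


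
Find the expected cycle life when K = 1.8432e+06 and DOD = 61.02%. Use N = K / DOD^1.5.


DOD^1.5 = 476.66
N = K / DOD^1.5 = 1.8432e+06 / 476.66 = 3867

3867 cycles


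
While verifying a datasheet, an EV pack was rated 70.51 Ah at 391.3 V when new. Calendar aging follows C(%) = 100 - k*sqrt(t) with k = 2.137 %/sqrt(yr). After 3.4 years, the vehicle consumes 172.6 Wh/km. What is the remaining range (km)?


Step 1: capacity retention = 100 - 2.137 * sqrt(3.4) = 100 - 2.137 * 1.8439 = 96.06%
Step 2: C_now = 70.51 * 96.06/100 = 67.732 Ah
Step 3: E_pack = V * C_now = 391.3 * 67.732 = 26504 Wh
Step 4: range = E_pack / consumption = 26504 / 172.6 = 153.6 km

153.6 km


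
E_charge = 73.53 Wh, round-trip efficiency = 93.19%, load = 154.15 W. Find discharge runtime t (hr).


Step 1: E_discharge = eta/100 * E_charge = 93.19/100 * 73.53 = 68.523 Wh
Step 2: t = E_discharge / P = 68.523 / 154.15 = 0.4445 hr

0.4445 hr


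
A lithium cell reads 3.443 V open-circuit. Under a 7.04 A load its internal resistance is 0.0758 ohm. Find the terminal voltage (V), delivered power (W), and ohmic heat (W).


Step 1: V_terminal = OCV - I*R = 3.443 - 7.04 * 0.0758 = 2.9094 V
Step 2: P_out = V_terminal * I = 2.9094 * 7.04 = 20.48 W
Step 3: Q = I^2 * R = 7.04^2 * 0.0758 = 3.757 W

V=2.9094 V, P=20.48 W, Q=3.757 W


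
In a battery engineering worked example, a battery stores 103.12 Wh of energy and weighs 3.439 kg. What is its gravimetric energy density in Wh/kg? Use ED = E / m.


Specific energy = 103.12 Wh / 3.439 kg = 29.99 Wh/kg

29.99 Wh/kg


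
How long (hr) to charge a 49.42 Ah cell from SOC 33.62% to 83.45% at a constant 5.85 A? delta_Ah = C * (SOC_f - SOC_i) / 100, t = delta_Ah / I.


Step 1: dSOC = 83.45% - 33.62% = 49.83%
Step 2: delta_Ah = 49.42 * 49.83 / 100 = 24.626 Ah
Step 3: t = 24.626 / 5.85 = 4.210 hr

4.210 hr


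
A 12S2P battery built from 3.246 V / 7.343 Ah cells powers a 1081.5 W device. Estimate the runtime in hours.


Step 1: E_pack = Ns * V_cell * Np * C_cell = 12 * 3.246 * 2 * 7.343 = 572.05 Wh
Step 2: t = E_pack / P = 572.05 / 1081.5 = 0.5289 hr

0.5289 hr


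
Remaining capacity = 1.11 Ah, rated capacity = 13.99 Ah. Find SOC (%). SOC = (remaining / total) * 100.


SOC% = 1.11 / 13.99 * 100 = 7.934%

7.934%


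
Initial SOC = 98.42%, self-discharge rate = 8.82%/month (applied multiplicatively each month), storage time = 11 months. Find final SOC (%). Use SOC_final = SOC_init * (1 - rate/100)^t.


Monthly retention factor = 1 - 8.82/100 = 0.9118
Over 11 months: factor^11 = 0.36216
SOC_final = 98.42 * 0.36216 = 35.64%

35.64%


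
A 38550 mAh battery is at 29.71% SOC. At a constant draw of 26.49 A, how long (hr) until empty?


Convert: C_total = 38550 mAh = 38.55 Ah
Step 1: remaining = SOC/100 * C_total = 29.71/100 * 38.55 = 11.453 Ah
Step 2: t = remaining / I = 11.453 / 26.49 = 0.4324 hr

0.4324 hr


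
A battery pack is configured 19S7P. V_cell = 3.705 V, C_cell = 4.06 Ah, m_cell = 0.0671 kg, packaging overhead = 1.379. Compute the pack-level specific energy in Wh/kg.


Step 1: V_pack = 19 * 3.705 = 70.395 V
Step 2: C_pack = 7 * 4.06 = 28.42 Ah
Step 3: E_pack = V_pack * C_pack = 70.395 * 28.42 = 2000.6 Wh
Step 4: m_pack = 19 * 7 * 0.0671 * 1.379 = 12.307 kg
Step 5: ED = E_pack / m_pack = 2000.6 / 12.307 = 162.6 Wh/kg

162.6 Wh/kg


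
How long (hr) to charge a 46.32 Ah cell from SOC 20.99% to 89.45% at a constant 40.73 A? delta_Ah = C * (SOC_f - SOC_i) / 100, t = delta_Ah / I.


delta_Ah = 46.32 * (89.45 - 20.99) / 100 = 31.711 Ah
t = delta_Ah / I = 31.711 / 40.73 = 0.7786 hr

0.7786 hr


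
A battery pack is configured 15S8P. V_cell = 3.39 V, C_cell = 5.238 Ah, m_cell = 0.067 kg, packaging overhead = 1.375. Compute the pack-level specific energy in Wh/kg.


Step 1: V_pack = 15 * 3.39 = 50.85 V
Step 2: C_pack = 8 * 5.238 = 41.904 Ah
Step 3: E_pack = V_pack * C_pack = 50.85 * 41.904 = 2130.8 Wh
Step 4: m_pack = 15 * 8 * 0.067 * 1.375 = 11.055 kg
Step 5: ED = E_pack / m_pack = 2130.8 / 11.055 = 192.7 Wh/kg

192.7 Wh/kg


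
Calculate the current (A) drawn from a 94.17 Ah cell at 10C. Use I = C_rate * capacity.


I = C_rate * capacity = 10 * 94.17 = 941.7 A

941.7 A


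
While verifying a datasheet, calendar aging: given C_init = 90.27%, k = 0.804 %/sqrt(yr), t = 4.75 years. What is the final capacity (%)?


sqrt(t) = sqrt(4.75) = 2.1794
C_final = 90.27 - 0.804 * 2.1794 = 88.52%

88.52%


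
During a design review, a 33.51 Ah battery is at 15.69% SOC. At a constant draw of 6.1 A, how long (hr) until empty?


Step 1: remaining = SOC/100 * C_total = 15.69/100 * 33.51 = 5.2577 Ah
Step 2: t = remaining / I = 5.2577 / 6.1 = 0.8619 hr

0.8619 hr


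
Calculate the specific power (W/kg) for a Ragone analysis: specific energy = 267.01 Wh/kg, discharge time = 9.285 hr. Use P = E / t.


P_specific = E / t = 267.01 / 9.285 = 28.76 W/kg

28.76 W/kg


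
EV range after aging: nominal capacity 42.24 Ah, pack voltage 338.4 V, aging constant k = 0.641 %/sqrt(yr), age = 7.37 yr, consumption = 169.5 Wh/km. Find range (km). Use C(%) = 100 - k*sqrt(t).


Step 1: capacity retention = 100 - 0.641 * sqrt(7.37) = 100 - 0.641 * 2.7148 = 98.26%
Step 2: C_now = 42.24 * 98.26/100 = 41.505 Ah
Step 3: E_pack = V * C_now = 338.4 * 41.505 = 14045 Wh
Step 4: range = E_pack / consumption = 14045 / 169.5 = 82.86 km

82.86 km


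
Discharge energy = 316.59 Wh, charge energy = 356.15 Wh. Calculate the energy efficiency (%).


eta_e = E_dis / E_chg * 100 = 316.59 / 356.15 * 100 = 88.89%

88.89%


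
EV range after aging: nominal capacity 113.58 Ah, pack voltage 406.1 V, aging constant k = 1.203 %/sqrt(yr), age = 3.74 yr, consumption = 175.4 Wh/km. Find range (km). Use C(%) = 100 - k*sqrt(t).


Step 1: capacity retention = 100 - 1.203 * sqrt(3.74) = 100 - 1.203 * 1.9339 = 97.674%
Step 2: C_now = 113.58 * 97.674/100 = 110.94 Ah
Step 3: E_pack = V * C_now = 406.1 * 110.94 = 45053 Wh
Step 4: range = E_pack / consumption = 45053 / 175.4 = 256.9 km

256.9 km


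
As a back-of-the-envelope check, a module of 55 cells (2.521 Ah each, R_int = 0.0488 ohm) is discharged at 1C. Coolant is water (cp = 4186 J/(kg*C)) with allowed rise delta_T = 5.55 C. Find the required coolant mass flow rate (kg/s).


Step 1: I = 1 * 2.521 = 2.521 A
Step 2: Q_cell = I^2 * R = 2.521^2 * 0.0488 = 0.31015 W
Step 3: Q_total = 55 * 0.31015 = 17.058 W
Step 4: m_dot = Q_total / (cp * dT) = 17.058 / (4186 * 5.55) = 7.342e-04 kg/s

7.342e-04 kg/s


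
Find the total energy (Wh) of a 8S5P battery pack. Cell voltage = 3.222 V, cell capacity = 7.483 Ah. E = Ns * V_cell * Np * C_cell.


E = Ns * Vcell * Np * Ccell = 8 * 3.222 * 5 * 7.483 = 964.4 Wh

964.4 Wh


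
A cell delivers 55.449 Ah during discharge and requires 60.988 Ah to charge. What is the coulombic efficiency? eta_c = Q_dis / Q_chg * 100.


eta_c = Q_dis / Q_chg * 100 = 55.449 / 60.988 * 100 = 90.92%

90.92%


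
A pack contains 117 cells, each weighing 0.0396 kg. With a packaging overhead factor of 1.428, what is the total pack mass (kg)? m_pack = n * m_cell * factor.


Cell mass sum = 117 * 0.0396 = 4.6332 kg
With overhead 1.428: m_pack = 4.6332 * 1.428 = 6.616 kg

6.616 kg


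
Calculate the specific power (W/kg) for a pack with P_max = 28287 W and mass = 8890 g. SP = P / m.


Convert: m = 8890 g = 8.89 kg
SP = P / m = 28287 / 8.89 = 3182 W/kg

3182 W/kg


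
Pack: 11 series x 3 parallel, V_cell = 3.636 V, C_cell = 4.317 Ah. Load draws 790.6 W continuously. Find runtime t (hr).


Step 1: E_pack = Ns * V_cell * Np * C_cell = 11 * 3.636 * 3 * 4.317 = 517.99 Wh
Step 2: t = E_pack / P = 517.99 / 790.6 = 0.6552 hr

0.6552 hr


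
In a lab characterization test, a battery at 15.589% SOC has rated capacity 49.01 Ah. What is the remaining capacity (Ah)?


remaining = SOC / 100 * total = 15.589 / 100 * 49.01 = 7.640 Ah

7.640 Ah


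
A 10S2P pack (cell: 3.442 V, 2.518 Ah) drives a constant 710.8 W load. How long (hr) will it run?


Step 1: E_pack = Ns * V_cell * Np * C_cell = 10 * 3.442 * 2 * 2.518 = 173.34 Wh
Step 2: t = E_pack / P = 173.34 / 710.8 = 0.2439 hr

0.2439 hr


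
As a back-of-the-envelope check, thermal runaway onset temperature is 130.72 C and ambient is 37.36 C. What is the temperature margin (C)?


Safety margin = 130.72 C - 37.36 C = 93.36 C

93.36 C


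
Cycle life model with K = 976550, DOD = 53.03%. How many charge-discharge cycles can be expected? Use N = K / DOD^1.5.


DOD^1.5 = 386.17
N = K / DOD^1.5 = 976550 / 386.17 = 2529

2529 cycles


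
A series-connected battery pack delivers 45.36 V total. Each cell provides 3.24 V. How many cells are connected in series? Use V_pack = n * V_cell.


Rearranging: n = V_pack / V_cell = 45.36 / 3.24 = 14 cells

14


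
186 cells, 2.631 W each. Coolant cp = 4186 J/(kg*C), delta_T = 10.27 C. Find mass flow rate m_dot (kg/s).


Step 1: Total heat Q = 186 * 2.631 W = 489.37 W
Step 2: denom = cp * dT = 4186 * 10.27 = 42990
Step 3: m_dot = 489.37 / 42990 = 0.01138 kg/s

0.01138 kg/s


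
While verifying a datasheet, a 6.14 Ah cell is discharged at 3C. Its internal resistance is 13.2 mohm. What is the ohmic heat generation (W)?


Convert: R = 13.2 mohm = 0.0132 ohm
Step 1: I = C_rate * capacity = 3 * 6.14 = 18.42 A
Step 2: Q = I^2 * R = 18.42^2 * 0.0132 = 339.3 * 0.0132 = 4.479 W

4.479 W


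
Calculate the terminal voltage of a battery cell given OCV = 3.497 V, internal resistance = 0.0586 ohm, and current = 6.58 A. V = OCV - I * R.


IR drop = 6.58 * 0.0586 = 0.38559 V
V = 3.497 - 0.38559 = 3.111 V

3.111 V


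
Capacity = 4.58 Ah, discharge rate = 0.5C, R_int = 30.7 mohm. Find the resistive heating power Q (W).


Convert: R = 30.7 mohm = 0.0307 ohm
Step 1: I = C_rate * capacity = 0.5 * 4.58 = 2.29 A
Step 2: Q = I^2 * R = 2.29^2 * 0.0307 = 5.2441 * 0.0307 = 0.1610 W

0.1610 W


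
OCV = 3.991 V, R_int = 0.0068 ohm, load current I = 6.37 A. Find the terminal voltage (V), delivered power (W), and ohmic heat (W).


Step 1: V_terminal = OCV - I*R = 3.991 - 6.37 * 0.0068 = 3.9477 V
Step 2: P_out = V_terminal * I = 3.9477 * 6.37 = 25.15 W
Step 3: Q = I^2 * R = 6.37^2 * 0.0068 = 0.2759 W

V=3.9477 V, P=25.15 W, Q=0.2759 W


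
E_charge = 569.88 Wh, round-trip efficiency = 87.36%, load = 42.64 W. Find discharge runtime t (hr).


Step 1: E_discharge = eta/100 * E_charge = 87.36/100 * 569.88 = 497.85 Wh
Step 2: t = E_discharge / P = 497.85 / 42.64 = 11.68 hr

11.68 hr


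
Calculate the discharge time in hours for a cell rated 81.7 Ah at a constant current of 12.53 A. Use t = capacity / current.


Runtime = 81.7 Ah / 12.53 A = 6.520 hr

6.520 hr


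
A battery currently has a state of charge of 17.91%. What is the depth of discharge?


DOD = 100 - SOC = 100 - 17.91 = 82.09%

82.09%


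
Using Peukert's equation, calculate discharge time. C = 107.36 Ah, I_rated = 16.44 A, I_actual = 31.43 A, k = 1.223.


Step 1: t_rated = C / I_rated = 107.36 / 16.44 = 6.5304 hr
Step 2: ratio = 16.44 / 31.43 = 0.52307
Step 3: ratio^k = 0.52307^1.223 = 0.45269
Step 4: t = t_rated * ratio^k = 6.5304 * 0.45269 = 2.956 hr

2.956 hr


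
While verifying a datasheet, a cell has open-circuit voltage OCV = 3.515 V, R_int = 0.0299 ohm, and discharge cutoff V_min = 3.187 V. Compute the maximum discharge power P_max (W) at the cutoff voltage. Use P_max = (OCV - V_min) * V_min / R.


P_max = (OCV - V_min) * V_min / R = (3.515 - 3.187) * 3.187 / 0.0299 = 0.328 * 3.187 / 0.0299 = 34.96 W

34.96 W


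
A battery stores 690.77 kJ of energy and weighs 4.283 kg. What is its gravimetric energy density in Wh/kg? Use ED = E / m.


Convert: E = 690.77 kJ = 191.88 Wh
ED = E / m = 191.88 / 4.283 = 44.80 Wh/kg

44.80 Wh/kg


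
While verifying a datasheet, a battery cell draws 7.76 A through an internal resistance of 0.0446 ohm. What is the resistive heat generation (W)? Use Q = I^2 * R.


Q = I^2 * R = 7.76^2 * 0.0446 = 2.686 W

2.686 W


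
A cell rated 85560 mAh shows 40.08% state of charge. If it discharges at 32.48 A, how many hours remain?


Convert: C_total = 85560 mAh = 85.56 Ah
Step 1: remaining = SOC/100 * C_total = 40.08/100 * 85.56 = 34.292 Ah
Step 2: t = remaining / I = 34.292 / 32.48 = 1.056 hr

1.056 hr


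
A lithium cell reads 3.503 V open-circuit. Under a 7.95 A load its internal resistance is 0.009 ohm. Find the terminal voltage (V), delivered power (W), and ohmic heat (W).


Step 1: V_terminal = OCV - I*R = 3.503 - 7.95 * 0.009 = 3.4315 V
Step 2: P_out = V_terminal * I = 3.4315 * 7.95 = 27.28 W
Step 3: Q = I^2 * R = 7.95^2 * 0.009 = 0.5688 W

V=3.4315 V, P=27.28 W, Q=0.5688 W


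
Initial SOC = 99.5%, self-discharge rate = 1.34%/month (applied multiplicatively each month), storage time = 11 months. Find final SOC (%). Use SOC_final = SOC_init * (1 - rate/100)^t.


Monthly retention factor = 1 - 1.34/100 = 0.9866
Over 11 months: factor^11 = 0.86209
SOC_final = 99.5 * 0.86209 = 85.78%

85.78%


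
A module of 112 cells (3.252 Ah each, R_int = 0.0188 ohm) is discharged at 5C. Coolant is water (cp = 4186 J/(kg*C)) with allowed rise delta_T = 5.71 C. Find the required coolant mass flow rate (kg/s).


Step 1: I = 5 * 3.252 = 16.26 A
Step 2: Q_cell = I^2 * R = 16.26^2 * 0.0188 = 4.9705 W
Step 3: Q_total = 112 * 4.9705 = 556.7 W
Step 4: m_dot = Q_total / (cp * dT) = 556.7 / (4186 * 5.71) = 0.02329 kg/s

0.02329 kg/s


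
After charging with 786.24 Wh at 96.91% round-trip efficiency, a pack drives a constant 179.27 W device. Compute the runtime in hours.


Step 1: E_discharge = eta/100 * E_charge = 96.91/100 * 786.24 = 761.95 Wh
Step 2: t = E_discharge / P = 761.95 / 179.27 = 4.250 hr

4.250 hr


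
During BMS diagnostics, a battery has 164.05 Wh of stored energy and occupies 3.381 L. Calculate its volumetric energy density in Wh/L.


ED = E / V = 164.05 / 3.381 = 48.52 Wh/L

48.52 Wh/L


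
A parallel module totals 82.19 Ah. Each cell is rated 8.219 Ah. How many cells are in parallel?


n = C_total / C_cell = 82.19 / 8.219 = 10

10


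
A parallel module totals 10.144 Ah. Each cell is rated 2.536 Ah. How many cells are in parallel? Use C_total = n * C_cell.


n = C_total / C_cell = 10.144 / 2.536 = 4

4


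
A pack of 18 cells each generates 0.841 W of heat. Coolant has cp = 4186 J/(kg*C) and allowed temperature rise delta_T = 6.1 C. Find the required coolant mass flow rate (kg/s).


Q_total = 18 * 0.841 = 15.138 W
m_dot = Q_total / (cp * dT) = 15.138 / (4186 * 6.1) = 5.928e-04 kg/s

5.928e-04 kg/s


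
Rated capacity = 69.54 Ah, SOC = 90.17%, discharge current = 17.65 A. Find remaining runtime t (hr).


Step 1: remaining = SOC/100 * C_total = 90.17/100 * 69.54 = 62.704 Ah
Step 2: t = remaining / I = 62.704 / 17.65 = 3.553 hr

3.553 hr


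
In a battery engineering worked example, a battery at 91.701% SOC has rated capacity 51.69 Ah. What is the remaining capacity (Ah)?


remaining = SOC / 100 * total = 91.701 / 100 * 51.69 = 47.40 Ah

47.40 Ah


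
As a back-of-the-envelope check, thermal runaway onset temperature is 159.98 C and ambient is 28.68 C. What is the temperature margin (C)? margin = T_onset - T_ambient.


margin = T_onset - T_ambient = 159.98 - 28.68 = 131.3 C

131.3 C


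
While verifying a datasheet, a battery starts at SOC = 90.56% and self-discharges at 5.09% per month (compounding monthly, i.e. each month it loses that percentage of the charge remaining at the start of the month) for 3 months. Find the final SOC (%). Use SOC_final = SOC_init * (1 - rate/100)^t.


Monthly retention factor = 1 - 5.09/100 = 0.9491
Over 3 months: factor^3 = 0.85494
SOC_final = 90.56 * 0.85494 = 77.42%

77.42%


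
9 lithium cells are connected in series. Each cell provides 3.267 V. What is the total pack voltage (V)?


Series voltages add: 9 * 3.267 V = 29.403 V

29.403 V


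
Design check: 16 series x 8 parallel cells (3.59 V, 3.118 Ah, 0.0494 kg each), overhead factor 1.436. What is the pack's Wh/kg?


Step 1: V_pack = 16 * 3.59 = 57.44 V
Step 2: C_pack = 8 * 3.118 = 24.944 Ah
Step 3: E_pack = V_pack * C_pack = 57.44 * 24.944 = 1432.8 Wh
Step 4: m_pack = 16 * 8 * 0.0494 * 1.436 = 9.0801 kg
Step 5: ED = E_pack / m_pack = 1432.8 / 9.0801 = 157.8 Wh/kg

157.8 Wh/kg


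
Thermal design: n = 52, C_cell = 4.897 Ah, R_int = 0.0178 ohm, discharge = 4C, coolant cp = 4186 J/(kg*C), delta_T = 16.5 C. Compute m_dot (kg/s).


Step 1: I = 4 * 4.897 = 19.588 A
Step 2: Q_cell = I^2 * R = 19.588^2 * 0.0178 = 6.8297 W
Step 3: Q_total = 52 * 6.8297 = 355.14 W
Step 4: m_dot = Q_total / (cp * dT) = 355.14 / (4186 * 16.5) = 0.005142 kg/s

0.005142 kg/s


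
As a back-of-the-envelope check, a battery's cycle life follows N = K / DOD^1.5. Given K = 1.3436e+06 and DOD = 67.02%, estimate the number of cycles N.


Step 1: DOD^1.5 = 67.02^1.5 = 548.66
Step 2: N = 1.3436e+06 / 548.66 = 2449 cycles

2449 cycles


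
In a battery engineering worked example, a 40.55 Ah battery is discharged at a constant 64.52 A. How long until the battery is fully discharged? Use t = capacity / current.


Runtime = 40.55 Ah / 64.52 A = 0.6285 hr

0.6285 hr


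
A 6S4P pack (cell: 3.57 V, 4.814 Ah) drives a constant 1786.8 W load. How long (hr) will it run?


Step 1: E_pack = Ns * V_cell * Np * C_cell = 6 * 3.57 * 4 * 4.814 = 412.46 Wh
Step 2: t = E_pack / P = 412.46 / 1786.8 = 0.2308 hr

0.2308 hr


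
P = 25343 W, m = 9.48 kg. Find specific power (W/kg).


SP = P / m = 25343 / 9.48 = 2673 W/kg

2673 W/kg


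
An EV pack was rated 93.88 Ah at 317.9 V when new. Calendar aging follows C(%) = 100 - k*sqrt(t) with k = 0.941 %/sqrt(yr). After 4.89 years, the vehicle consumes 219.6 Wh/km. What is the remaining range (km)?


Step 1: capacity retention = 100 - 0.941 * sqrt(4.89) = 100 - 0.941 * 2.2113 = 97.919%
Step 2: C_now = 93.88 * 97.919/100 = 91.926 Ah
Step 3: E_pack = V * C_now = 317.9 * 91.926 = 29223 Wh
Step 4: range = E_pack / consumption = 29223 / 219.6 = 133.1 km

133.1 km


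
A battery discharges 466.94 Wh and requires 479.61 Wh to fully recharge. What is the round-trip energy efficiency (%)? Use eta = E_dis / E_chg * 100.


eta_e = E_dis / E_chg * 100 = 466.94 / 479.61 * 100 = 97.36%

97.36%


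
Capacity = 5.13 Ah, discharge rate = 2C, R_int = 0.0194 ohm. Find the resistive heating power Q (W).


Step 1: I = C_rate * capacity = 2 * 5.13 = 10.26 A
Step 2: Q = I^2 * R = 10.26^2 * 0.0194 = 105.27 * 0.0194 = 2.042 W

2.042 W


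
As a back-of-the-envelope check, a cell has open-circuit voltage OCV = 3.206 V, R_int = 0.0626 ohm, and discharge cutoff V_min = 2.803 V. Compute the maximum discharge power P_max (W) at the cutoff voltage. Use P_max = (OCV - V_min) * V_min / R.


P_max = (OCV - V_min) * V_min / R = (3.206 - 2.803) * 2.803 / 0.0626 = 0.403 * 2.803 / 0.0626 = 18.04 W

18.04 W


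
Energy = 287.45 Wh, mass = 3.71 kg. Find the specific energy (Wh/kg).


ED = E / m = 287.45 / 3.71 = 77.48 Wh/kg

77.48 Wh/kg


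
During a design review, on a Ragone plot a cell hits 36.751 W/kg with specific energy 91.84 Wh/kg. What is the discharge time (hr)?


t = E / P = 91.84 / 36.751 = 2.499 hr

2.499 hr


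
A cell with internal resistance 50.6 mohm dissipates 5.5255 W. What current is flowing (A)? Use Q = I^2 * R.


Convert: R = 50.6 mohm = 0.0506 ohm
I = sqrt(Q / R) = sqrt(5.5255 / 0.0506) = sqrt(109.2) = 10.45 A

10.45 A


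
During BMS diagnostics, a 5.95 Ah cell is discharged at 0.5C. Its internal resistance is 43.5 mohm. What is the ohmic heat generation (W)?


Convert: R = 43.5 mohm = 0.0435 ohm
Step 1: I = C_rate * capacity = 0.5 * 5.95 = 2.975 A
Step 2: Q = I^2 * R = 2.975^2 * 0.0435 = 8.8506 * 0.0435 = 0.3850 W

0.3850 W


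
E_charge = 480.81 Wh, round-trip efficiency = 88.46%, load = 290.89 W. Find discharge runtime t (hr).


Step 1: E_discharge = eta/100 * E_charge = 88.46/100 * 480.81 = 425.32 Wh
Step 2: t = E_discharge / P = 425.32 / 290.89 = 1.462 hr

1.462 hr


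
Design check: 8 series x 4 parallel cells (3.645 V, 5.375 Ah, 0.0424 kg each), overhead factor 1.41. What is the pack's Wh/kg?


Step 1: V_pack = 8 * 3.645 = 29.16 V
Step 2: C_pack = 4 * 5.375 = 21.5 Ah
Step 3: E_pack = V_pack * C_pack = 29.16 * 21.5 = 626.94 Wh
Step 4: m_pack = 8 * 4 * 0.0424 * 1.41 = 1.9131 kg
Step 5: ED = E_pack / m_pack = 626.94 / 1.9131 = 327.7 Wh/kg

327.7 Wh/kg


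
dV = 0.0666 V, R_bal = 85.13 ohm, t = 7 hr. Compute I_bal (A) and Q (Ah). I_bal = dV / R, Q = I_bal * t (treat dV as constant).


I_bal = dV / R = 0.0666 / 85.13 = 7.8233e-04 A
Q = I_bal * t = 7.8233e-04 * 7 = 0.005476 Ah

I=7.8233e-04 A, Q=0.005476 Ah


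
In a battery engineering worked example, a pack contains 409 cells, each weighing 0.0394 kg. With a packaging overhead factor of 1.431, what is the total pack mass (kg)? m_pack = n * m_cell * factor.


m_pack = n * m_cell * overhead = 409 * 0.0394 * 1.431 = 23.06 kg

23.06 kg


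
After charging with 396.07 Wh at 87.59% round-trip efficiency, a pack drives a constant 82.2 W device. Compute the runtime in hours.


Step 1: E_discharge = eta/100 * E_charge = 87.59/100 * 396.07 = 346.92 Wh
Step 2: t = E_discharge / P = 346.92 / 82.2 = 4.220 hr

4.220 hr


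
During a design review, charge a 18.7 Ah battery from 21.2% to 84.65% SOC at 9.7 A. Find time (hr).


delta_Ah = 18.7 * (84.65 - 21.2) / 100 = 11.865 Ah
t = delta_Ah / I = 11.865 / 9.7 = 1.223 hr

1.223 hr


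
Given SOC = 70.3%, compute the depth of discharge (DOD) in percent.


DOD = 100 - SOC = 100 - 70.3 = 29.7%

29.7%


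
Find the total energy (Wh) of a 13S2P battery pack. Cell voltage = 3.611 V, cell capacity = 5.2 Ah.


V_pack = 13 * 3.611 = 46.943 V
C_pack = 2 * 5.2 = 10.4 Ah
E = V_pack * C_pack = 46.943 * 10.4 = 488.2 Wh

488.2 Wh


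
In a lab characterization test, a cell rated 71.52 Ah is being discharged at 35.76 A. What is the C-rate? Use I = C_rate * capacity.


Rearranging: C_rate = 35.76 / 71.52 = 0.5C

0.5C


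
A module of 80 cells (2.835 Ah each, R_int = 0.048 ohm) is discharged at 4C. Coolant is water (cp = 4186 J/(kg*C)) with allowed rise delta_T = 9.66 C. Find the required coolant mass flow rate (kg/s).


Step 1: I = 4 * 2.835 = 11.34 A
Step 2: Q_cell = I^2 * R = 11.34^2 * 0.048 = 6.1726 W
Step 3: Q_total = 80 * 6.1726 = 493.81 W
Step 4: m_dot = Q_total / (cp * dT) = 493.81 / (4186 * 9.66) = 0.01221 kg/s

0.01221 kg/s


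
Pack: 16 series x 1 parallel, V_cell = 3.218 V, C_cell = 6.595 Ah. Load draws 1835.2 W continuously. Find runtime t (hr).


Step 1: E_pack = Ns * V_cell * Np * C_cell = 16 * 3.218 * 1 * 6.595 = 339.56 Wh
Step 2: t = E_pack / P = 339.56 / 1835.2 = 0.1850 hr

0.1850 hr


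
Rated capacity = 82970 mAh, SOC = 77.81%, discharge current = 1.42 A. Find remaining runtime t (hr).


Convert: C_total = 82970 mAh = 82.97 Ah
Step 1: remaining = SOC/100 * C_total = 77.81/100 * 82.97 = 64.559 Ah
Step 2: t = remaining / I = 64.559 / 1.42 = 45.46 hr

45.46 hr


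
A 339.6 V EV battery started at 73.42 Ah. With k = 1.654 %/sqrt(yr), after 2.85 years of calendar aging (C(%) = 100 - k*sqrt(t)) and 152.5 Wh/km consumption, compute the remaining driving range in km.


Step 1: capacity retention = 100 - 1.654 * sqrt(2.85) = 100 - 1.654 * 1.6882 = 97.208%
Step 2: C_now = 73.42 * 97.208/100 = 71.37 Ah
Step 3: E_pack = V * C_now = 339.6 * 71.37 = 24237 Wh
Step 4: range = E_pack / consumption = 24237 / 152.5 = 158.9 km

158.9 km


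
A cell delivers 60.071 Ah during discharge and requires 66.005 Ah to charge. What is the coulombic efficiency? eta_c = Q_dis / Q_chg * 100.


Coulombic efficiency = 60.071/66.005 * 100% = 91.01%

91.01%


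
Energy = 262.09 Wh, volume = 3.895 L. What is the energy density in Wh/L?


Volumetric ED = 262.09 Wh / 3.895 L = 67.29 Wh/L

67.29 Wh/L


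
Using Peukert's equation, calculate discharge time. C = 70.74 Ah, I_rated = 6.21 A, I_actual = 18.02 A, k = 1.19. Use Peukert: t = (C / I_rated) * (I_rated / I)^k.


t_rated = C / I_rated = 70.74 / 6.21 = 11.391 hr
(I_rated/I)^k = (0.34462)^1.19 = 0.28147
t = t_rated * (I_rated/I)^k = 11.391 * 0.28147 = 3.206 hr

3.206 hr


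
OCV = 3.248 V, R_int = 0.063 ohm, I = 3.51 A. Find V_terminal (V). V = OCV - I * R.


IR drop = 3.51 * 0.063 = 0.22113 V
V = 3.248 - 0.22113 = 3.027 V

3.027 V


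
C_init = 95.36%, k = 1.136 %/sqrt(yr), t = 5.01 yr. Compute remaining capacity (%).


sqrt(t) = sqrt(5.01) = 2.2383
C_final = 95.36 - 1.136 * 2.2383 = 92.82%

92.82%


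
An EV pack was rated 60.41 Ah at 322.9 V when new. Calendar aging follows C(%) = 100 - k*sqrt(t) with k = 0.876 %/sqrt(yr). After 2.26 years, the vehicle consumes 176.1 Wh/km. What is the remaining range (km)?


Step 1: capacity retention = 100 - 0.876 * sqrt(2.26) = 100 - 0.876 * 1.5033 = 98.683%
Step 2: C_now = 60.41 * 98.683/100 = 59.614 Ah
Step 3: E_pack = V * C_now = 322.9 * 59.614 = 19249 Wh
Step 4: range = E_pack / consumption = 19249 / 176.1 = 109.3 km

109.3 km


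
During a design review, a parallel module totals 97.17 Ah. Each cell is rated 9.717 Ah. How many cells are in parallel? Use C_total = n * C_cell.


n = C_total / C_cell = 97.17 / 9.717 = 10

10


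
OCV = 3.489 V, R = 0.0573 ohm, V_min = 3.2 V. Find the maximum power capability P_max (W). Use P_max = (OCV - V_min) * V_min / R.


dV = OCV - V_min = 0.289 V (so I_max = dV / R)
P_max = dV * V_min / R = 0.289 * 3.2 / 0.0573 = 16.14 W

16.14 W


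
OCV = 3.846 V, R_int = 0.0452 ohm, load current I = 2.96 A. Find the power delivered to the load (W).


Step 1: V_terminal = OCV - I*R = 3.846 - 2.96 * 0.0452 = 3.7122 V
Step 2: P_out = V_terminal * I = 3.7122 * 2.96 = 10.99 W

10.99 W


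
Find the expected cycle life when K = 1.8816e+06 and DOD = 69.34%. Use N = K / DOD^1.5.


DOD^1.5 = 577.4
N = K / DOD^1.5 = 1.8816e+06 / 577.4 = 3259

3259 cycles


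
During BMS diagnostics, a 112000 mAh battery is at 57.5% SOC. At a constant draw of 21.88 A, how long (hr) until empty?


Convert: C_total = 112000 mAh = 112 Ah
Step 1: remaining = SOC/100 * C_total = 57.5/100 * 112 = 64.4 Ah
Step 2: t = remaining / I = 64.4 / 21.88 = 2.943 hr

2.943 hr


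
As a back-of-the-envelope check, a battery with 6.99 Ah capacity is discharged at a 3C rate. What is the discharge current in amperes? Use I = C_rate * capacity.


At 3C: I = 3 * 6.99 Ah = 20.97 A

20.97 A


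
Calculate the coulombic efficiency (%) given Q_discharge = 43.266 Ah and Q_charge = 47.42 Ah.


eta_c = Q_dis / Q_chg * 100 = 43.266 / 47.42 * 100 = 91.24%

91.24%


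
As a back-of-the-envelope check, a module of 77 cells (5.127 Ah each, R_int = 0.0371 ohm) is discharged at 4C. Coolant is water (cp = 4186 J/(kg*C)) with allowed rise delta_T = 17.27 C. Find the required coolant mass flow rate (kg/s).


Step 1: I = 4 * 5.127 = 20.508 A
Step 2: Q_cell = I^2 * R = 20.508^2 * 0.0371 = 15.603 W
Step 3: Q_total = 77 * 15.603 = 1201.4 W
Step 4: m_dot = Q_total / (cp * dT) = 1201.4 / (4186 * 17.27) = 0.01662 kg/s

0.01662 kg/s


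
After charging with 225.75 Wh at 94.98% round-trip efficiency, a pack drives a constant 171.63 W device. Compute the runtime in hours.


Step 1: E_discharge = eta/100 * E_charge = 94.98/100 * 225.75 = 214.42 Wh
Step 2: t = E_discharge / P = 214.42 / 171.63 = 1.249 hr

1.249 hr


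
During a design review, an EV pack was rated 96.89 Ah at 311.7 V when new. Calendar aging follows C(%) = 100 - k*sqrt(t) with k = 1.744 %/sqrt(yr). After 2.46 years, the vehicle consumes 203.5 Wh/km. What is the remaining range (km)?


Step 1: capacity retention = 100 - 1.744 * sqrt(2.46) = 100 - 1.744 * 1.5684 = 97.265%
Step 2: C_now = 96.89 * 97.265/100 = 94.24 Ah
Step 3: E_pack = V * C_now = 311.7 * 94.24 = 29375 Wh
Step 4: range = E_pack / consumption = 29375 / 203.5 = 144.3 km

144.3 km


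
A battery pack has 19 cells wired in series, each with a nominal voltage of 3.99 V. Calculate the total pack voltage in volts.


V_pack = n * V_cell = 19 * 3.99 = 75.81 V

75.81 V


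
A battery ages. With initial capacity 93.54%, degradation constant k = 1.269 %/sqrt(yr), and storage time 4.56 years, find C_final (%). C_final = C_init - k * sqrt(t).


Step 1: sqrt(4.56 yr) = 2.1354
Step 2: drop = 1.269 * 2.1354 = 2.7098
Step 3: C_final = 93.54 - 2.7098 = 90.83%

90.83%


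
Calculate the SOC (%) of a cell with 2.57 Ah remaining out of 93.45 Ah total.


SOC = (remaining / total) * 100 = (2.57 / 93.45) * 100 = 2.750%

2.750%


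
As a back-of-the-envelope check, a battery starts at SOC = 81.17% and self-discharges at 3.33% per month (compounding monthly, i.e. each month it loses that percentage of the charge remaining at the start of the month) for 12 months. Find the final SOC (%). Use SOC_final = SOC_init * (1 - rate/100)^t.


decay = (1 - 3.33/100)^12 = 0.66604
SOC_final = 81.17 * 0.66604 = 54.06%

54.06%


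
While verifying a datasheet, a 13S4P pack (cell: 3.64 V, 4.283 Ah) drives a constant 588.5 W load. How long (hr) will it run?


Step 1: E_pack = Ns * V_cell * Np * C_cell = 13 * 3.64 * 4 * 4.283 = 810.69 Wh
Step 2: t = E_pack / P = 810.69 / 588.5 = 1.378 hr

1.378 hr


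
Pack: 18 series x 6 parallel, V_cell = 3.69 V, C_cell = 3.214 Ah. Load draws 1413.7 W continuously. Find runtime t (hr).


Step 1: E_pack = Ns * V_cell * Np * C_cell = 18 * 3.69 * 6 * 3.214 = 1280.8 Wh
Step 2: t = E_pack / P = 1280.8 / 1413.7 = 0.9060 hr

0.9060 hr


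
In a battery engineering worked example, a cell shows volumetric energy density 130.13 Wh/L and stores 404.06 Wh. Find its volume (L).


V = E / ED = 404.06 / 130.13 = 3.105 L

3.105 L


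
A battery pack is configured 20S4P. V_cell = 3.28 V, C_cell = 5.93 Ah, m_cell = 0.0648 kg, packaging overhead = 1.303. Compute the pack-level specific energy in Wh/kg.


Step 1: V_pack = 20 * 3.28 = 65.6 V
Step 2: C_pack = 4 * 5.93 = 23.72 Ah
Step 3: E_pack = V_pack * C_pack = 65.6 * 23.72 = 1556 Wh
Step 4: m_pack = 20 * 4 * 0.0648 * 1.303 = 6.7548 kg
Step 5: ED = E_pack / m_pack = 1556 / 6.7548 = 230.4 Wh/kg

230.4 Wh/kg


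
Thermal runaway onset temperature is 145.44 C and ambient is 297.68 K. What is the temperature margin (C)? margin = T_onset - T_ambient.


Convert: T_ambient = 297.68 K = 24.53 C
margin = 145.44 - 24.53 = 120.91 C

120.91 C


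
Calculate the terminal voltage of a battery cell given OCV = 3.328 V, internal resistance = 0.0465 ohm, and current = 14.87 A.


IR drop = 14.87 * 0.0465 = 0.69146 V
V = 3.328 - 0.69146 = 2.637 V

2.637 V


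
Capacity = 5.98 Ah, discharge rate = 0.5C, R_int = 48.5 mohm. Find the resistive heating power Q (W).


Convert: R = 48.5 mohm = 0.0485 ohm
Step 1: I = C_rate * capacity = 0.5 * 5.98 = 2.99 A
Step 2: Q = I^2 * R = 2.99^2 * 0.0485 = 8.9401 * 0.0485 = 0.4336 W

0.4336 W


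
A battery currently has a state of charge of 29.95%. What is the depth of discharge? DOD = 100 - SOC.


DOD = 100 - SOC = 100 - 29.95 = 70.05%

70.05%
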